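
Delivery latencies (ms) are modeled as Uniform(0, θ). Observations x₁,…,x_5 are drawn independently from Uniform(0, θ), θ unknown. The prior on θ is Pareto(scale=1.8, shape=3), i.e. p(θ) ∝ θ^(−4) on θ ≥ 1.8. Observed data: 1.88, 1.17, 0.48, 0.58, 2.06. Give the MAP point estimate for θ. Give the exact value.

θ̂_MAP = 2.06

The Uniform(0, θ) likelihood is θ^(−n) for θ ≥ max(xᵢ), zero otherwise. Here max(xᵢ) = 2.06.
Posterior ∝ θ^(−4) · θ^(−5) = θ^(−9) on θ ≥ max(1.8, 2.06) = 2.06.
This density is strictly decreasing in θ, so the posterior mode lies at the lower boundary of the support.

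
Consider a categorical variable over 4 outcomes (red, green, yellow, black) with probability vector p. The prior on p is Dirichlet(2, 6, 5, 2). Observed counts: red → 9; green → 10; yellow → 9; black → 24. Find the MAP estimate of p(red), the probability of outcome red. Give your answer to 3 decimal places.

The posterior is Dirichlet(αᵢ + nᵢ) = Dirichlet(11, 16, 14, 26).
For a Dirichlet(a₁,…,a_K) with all aᵢ > 1, the mode has j-th component (aⱼ − 1)/(Σaᵢ − K).
Here Σaᵢ = 67 and K = 4, so p(red) = (11 − 1)/(67 − 4) = 10/63 ≈ 0.159.

MAP estimate of p(red) = 0.159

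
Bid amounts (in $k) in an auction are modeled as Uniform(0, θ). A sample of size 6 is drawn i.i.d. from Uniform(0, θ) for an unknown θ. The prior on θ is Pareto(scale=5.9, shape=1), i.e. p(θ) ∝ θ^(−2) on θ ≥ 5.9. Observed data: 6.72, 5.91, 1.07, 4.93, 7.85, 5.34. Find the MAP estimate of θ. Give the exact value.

θ̂_MAP = 7.85

The Uniform(0, θ) likelihood is θ^(−n) for θ ≥ max(xᵢ), zero otherwise. Here max(xᵢ) = 7.85.
Posterior ∝ θ^(−2) · θ^(−6) = θ^(−8) on θ ≥ max(5.9, 7.85) = 7.85.
This density is strictly decreasing in θ, so the posterior mode lies at the lower boundary of the support.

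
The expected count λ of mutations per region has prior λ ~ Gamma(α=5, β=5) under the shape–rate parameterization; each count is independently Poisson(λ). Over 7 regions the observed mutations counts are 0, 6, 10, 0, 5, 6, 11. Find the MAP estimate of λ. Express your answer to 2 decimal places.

Σxᵢ = 0+6+10+0+5+6+11 = 38, with n = 7.
Posterior ∝ λ^4e^(−5λ) · λ^38e^(−7λ) = λ^42e^(−12λ), i.e. Gamma(shape=43, rate=12).
The mode of a Gamma(a, b) with a ≥ 1 (shape–rate) is (a−1)/b = 42/12 ≈ 3.50.

λ̂_MAP = 3.50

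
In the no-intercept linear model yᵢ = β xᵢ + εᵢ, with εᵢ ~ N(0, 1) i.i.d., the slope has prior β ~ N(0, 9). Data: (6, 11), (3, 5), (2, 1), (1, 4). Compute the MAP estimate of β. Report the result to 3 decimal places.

β̂_MAP = 1.736

log p(β | y) = −Σ(yᵢ − βxᵢ)²/(2·1) − β²/(2·9) + const.
Setting the derivative to zero: Σxᵢ(yᵢ − βxᵢ)/1 − β/9 = 0, so β = Σxᵢyᵢ / (Σxᵢ² + σ²/τ²).
Σxᵢyᵢ = 6·11 + 3·5 + 2·1 + 1·4 = 87; Σxᵢ² = 50; σ²/τ² = 1/9.
β̂_MAP = 87 / (50 + 1/9) = 87/(451/9) = 783/451 ≈ 1.736.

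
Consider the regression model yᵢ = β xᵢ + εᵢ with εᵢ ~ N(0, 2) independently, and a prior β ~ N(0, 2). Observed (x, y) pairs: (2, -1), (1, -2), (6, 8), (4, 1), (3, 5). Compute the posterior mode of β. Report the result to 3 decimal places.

log p(β | y) = −Σ(yᵢ − βxᵢ)²/(2·2) − β²/(2·2) + const.
Setting the derivative to zero: Σxᵢ(yᵢ − βxᵢ)/2 − β/2 = 0, so β = Σxᵢyᵢ / (Σxᵢ² + σ²/τ²).
Σxᵢyᵢ = 2·(-1) + 1·(-2) + 6·8 + 4·1 + 3·5 = 63; Σxᵢ² = 66; σ²/τ² = 1.
β̂_MAP = 63 / (66 + 1) = 63/67 ≈ 0.940.

β̂_MAP = 0.940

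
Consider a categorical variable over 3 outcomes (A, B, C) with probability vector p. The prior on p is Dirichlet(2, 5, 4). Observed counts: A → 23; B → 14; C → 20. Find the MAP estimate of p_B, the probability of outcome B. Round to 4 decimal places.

The posterior is Dirichlet(αᵢ + nᵢ) = Dirichlet(25, 19, 24).
For a Dirichlet(a₁,…,a_K) with all aᵢ > 1, the mode has j-th component (aⱼ − 1)/(Σaᵢ − K).
Here Σaᵢ = 68 and K = 3, so p_B = (19 − 1)/(68 − 3) = 18/65 ≈ 0.2769.

MAP estimate of p_B = 0.2769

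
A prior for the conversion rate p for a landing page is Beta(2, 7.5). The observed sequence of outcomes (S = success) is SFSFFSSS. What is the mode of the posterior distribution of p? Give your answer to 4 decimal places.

p̂_MAP = 0.3871

Prior: Beta(2, 7.5).
Data: 5 successes in 8 trials (from the sequence). The binomial likelihood contributes p^5(1−p)^3, so the posterior is Beta(2+5, 7.5+3) = Beta(7, 10.5).
For Beta(a, b) with a, b > 1 the mode is (a−1)/(a+b−2) = 6/15.5 ≈ 0.3871.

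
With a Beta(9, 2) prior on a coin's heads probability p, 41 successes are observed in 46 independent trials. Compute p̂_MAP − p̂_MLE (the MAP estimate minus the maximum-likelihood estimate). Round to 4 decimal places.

MAP − MLE = -0.0004

Posterior is Beta(50, 7); MAP = (50−1)/(57−2) = 49/55 ≈ 0.89091.
MLE ignores the prior: p̂_MLE = k/n = 41/46 ≈ 0.89130.
Difference = 49/55 − 41/46 = -1/2530 ≈ -0.0004.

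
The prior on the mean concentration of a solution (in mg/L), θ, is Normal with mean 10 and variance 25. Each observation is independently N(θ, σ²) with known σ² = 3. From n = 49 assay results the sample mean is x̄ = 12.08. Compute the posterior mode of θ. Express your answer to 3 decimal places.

θ̂_MAP = 12.075

n = 49, x̄ = 12.08.
For a Normal prior and Normal likelihood with known variance, the posterior is Normal; its mode equals its mean, the precision-weighted average.
Prior precision 1/σ₀² = 1/25 = 0.04; data precision n/σ² = 49/3.
θ̂ = (0.04·10 + (49/3)·12.08) / (0.04 + 49/3) = (14828/75)/(1228/75) = 3707/307 ≈ 12.075.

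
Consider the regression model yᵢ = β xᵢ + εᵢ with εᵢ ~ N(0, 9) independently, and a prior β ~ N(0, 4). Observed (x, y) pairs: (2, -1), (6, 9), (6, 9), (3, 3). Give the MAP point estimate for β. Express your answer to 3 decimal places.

log p(β | y) = −Σ(yᵢ − βxᵢ)²/(2·9) − β²/(2·4) + const.
Setting the derivative to zero: Σxᵢ(yᵢ − βxᵢ)/9 − β/4 = 0, so β = Σxᵢyᵢ / (Σxᵢ² + σ²/τ²).
Σxᵢyᵢ = 2·(-1) + 6·9 + 6·9 + 3·3 = 115; Σxᵢ² = 85; σ²/τ² = 2.25.
β̂_MAP = 115 / (85 + 2.25) = 115/87.25 ≈ 1.318.

β̂_MAP = 1.318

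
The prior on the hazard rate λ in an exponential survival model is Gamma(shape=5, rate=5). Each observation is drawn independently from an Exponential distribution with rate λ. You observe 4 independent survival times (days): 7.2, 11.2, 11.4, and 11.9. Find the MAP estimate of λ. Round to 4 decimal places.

λ̂_MAP = 0.1713

The Exponential(rate=λ) likelihood is ∝ λ^n e^(−λΣtᵢ). Here n = 4 and Σtᵢ = 7.2 + 11.2 + 11.4 + 11.9 = 41.7.
Posterior ∝ λ^4e^(−5λ) · λ^4e^(−41.7λ) = λ^8e^(−46.7λ), i.e. Gamma(9, 46.7).
Mode = (a−1)/b = 8/46.7 ≈ 0.1713.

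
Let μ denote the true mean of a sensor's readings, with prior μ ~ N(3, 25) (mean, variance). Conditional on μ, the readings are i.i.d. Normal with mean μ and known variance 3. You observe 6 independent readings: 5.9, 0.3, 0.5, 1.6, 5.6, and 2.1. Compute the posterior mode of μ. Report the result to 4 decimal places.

μ̂_MAP = 2.6732

n = 6; x̄ = (5.9 + 0.3 + 0.5 + 1.6 + 5.6 + 2.1)/6 = 16/6 = 8/3 ≈ 2.6667.
For a Normal prior and Normal likelihood with known variance, the posterior is Normal; its mode equals its mean, the precision-weighted average.
Prior precision 1/σ₀² = 1/25 = 0.04; data precision n/σ² = 6/3 = 2.
μ̂ = (0.04·3 + 2·(8/3)) / (0.04 + 2) = (409/75)/2.04 = 409/153 ≈ 2.6732.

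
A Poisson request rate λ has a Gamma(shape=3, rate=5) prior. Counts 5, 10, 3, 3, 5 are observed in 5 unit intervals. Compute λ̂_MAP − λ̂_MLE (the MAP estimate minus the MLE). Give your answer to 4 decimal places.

Σxᵢ = 26. Posterior is Gamma(29, 10); MAP = (29−1)/10 = 28/10 ≈ 2.80000.
MLE = x̄ = 26/5 ≈ 5.20000.
Difference = 28/10 − 26/5 = -12/5 ≈ -2.4000.

MAP − MLE = -2.4000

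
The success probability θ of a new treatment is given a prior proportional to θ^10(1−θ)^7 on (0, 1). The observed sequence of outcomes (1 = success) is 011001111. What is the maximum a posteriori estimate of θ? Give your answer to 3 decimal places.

θ̂_MAP = 0.615

The prior density ∝ θ^10(1−θ)^7 is the kernel of Beta(11, 8).
Data: 6 successes in 9 trials (from the sequence). The binomial likelihood contributes θ^6(1−θ)^3, so the posterior is Beta(11+6, 8+3) = Beta(17, 11).
For Beta(a, b) with a, b > 1 the mode is (a−1)/(a+b−2) = 16/26 ≈ 0.615.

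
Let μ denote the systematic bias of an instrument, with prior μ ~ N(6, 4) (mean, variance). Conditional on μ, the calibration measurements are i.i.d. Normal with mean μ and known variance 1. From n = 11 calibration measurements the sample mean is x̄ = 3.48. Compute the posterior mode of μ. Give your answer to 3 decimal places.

n = 11, x̄ = 3.48.
For a Normal prior and Normal likelihood with known variance, the posterior is Normal; its mode equals its mean, the precision-weighted average.
Prior precision 1/σ₀² = 1/4 = 0.25; data precision n/σ² = 11/1 = 11.
μ̂ = (0.25·6 + 11·3.48) / (0.25 + 11) = 39.78/11.25 = 3.536.

μ̂_MAP = 3.536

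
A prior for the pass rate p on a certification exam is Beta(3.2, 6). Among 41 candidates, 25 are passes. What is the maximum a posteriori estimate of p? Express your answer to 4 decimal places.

Prior: Beta(3.2, 6).
Data: 25 successes in 41 trials. The binomial likelihood contributes p^25(1−p)^16, so the posterior is Beta(3.2+25, 6+16) = Beta(28.2, 22).
For Beta(a, b) with a, b > 1 the mode is (a−1)/(a+b−2) = 27.2/48.2 ≈ 0.5643.

p̂_MAP = 0.5643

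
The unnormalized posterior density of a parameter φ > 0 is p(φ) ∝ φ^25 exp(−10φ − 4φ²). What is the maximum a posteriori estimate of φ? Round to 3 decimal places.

ℓ'(φ) = 25/φ − 10 − 8φ. Setting this to zero and multiplying by φ: 8φ² + 10φ − 25 = 0.
φ = (−10 + √(10² + 4·8·25)) / (2·8) = (−10 + √900) / 16 = (−10 + 30)/16 = 5/4.
ℓ''(φ) = −25/φ² − 8 < 0, confirming a maximum.

φ̂_MAP = 1.250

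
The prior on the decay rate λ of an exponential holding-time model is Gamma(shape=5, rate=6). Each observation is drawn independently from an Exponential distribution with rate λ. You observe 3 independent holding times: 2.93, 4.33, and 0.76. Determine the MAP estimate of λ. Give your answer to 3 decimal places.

The Exponential(rate=λ) likelihood is ∝ λ^n e^(−λΣtᵢ). Here n = 3 and Σtᵢ = 2.93 + 4.33 + 0.76 = 8.02.
Posterior ∝ λ^4e^(−6λ) · λ^3e^(−8.02λ) = λ^7e^(−14.02λ), i.e. Gamma(8, 14.02).
Mode = (a−1)/b = 7/14.02 ≈ 0.499.

λ̂_MAP = 0.499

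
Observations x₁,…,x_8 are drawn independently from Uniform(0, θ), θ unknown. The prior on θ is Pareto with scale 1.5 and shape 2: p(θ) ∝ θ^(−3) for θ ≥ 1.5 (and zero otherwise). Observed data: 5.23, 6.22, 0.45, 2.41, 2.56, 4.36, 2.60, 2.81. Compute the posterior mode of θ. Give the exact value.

The Uniform(0, θ) likelihood is θ^(−n) for θ ≥ max(xᵢ), zero otherwise. Here max(xᵢ) = 6.22.
Posterior ∝ θ^(−3) · θ^(−8) = θ^(−11) on θ ≥ max(1.5, 6.22) = 6.22.
This density is strictly decreasing in θ, so the posterior mode lies at the lower boundary of the support.

θ̂_MAP = 6.22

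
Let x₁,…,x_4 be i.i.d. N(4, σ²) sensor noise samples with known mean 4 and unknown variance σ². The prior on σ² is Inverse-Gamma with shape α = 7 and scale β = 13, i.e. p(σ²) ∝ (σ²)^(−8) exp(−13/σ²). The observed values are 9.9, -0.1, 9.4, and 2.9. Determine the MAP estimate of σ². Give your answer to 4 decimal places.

Sum of squared deviations about the known mean: SS = (9.9−4)² + (-0.1−4)² + (9.4−4)² + (2.9−4)² = 81.99.
The Normal likelihood contributes (σ²)^(−n/2) exp(−SS/(2σ²)), so the posterior is Inverse-Gamma(α + n/2, β + SS/2) = Inverse-Gamma(9, 53.995).
The mode of Inverse-Gamma(a, b) is b/(a+1) = 53.995/10 ≈ 5.3995.

σ̂²_MAP = 5.3995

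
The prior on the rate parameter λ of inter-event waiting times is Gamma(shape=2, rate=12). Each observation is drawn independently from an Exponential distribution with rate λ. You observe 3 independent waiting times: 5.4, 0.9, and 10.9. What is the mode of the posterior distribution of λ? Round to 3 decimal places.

The Exponential(rate=λ) likelihood is ∝ λ^n e^(−λΣtᵢ). Here n = 3 and Σtᵢ = 5.4 + 0.9 + 10.9 = 17.2.
Posterior ∝ λe^(−12λ) · λ^3e^(−17.2λ) = λ^4e^(−29.2λ), i.e. Gamma(5, 29.2).
Mode = (a−1)/b = 4/29.2 ≈ 0.137.

λ̂_MAP = 0.137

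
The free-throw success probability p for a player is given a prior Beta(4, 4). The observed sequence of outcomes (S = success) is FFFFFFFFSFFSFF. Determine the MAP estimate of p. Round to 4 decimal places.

Prior: Beta(4, 4).
Data: 2 successes in 14 trials (from the sequence). The binomial likelihood contributes p^2(1−p)^12, so the posterior is Beta(4+2, 4+12) = Beta(6, 16).
For Beta(a, b) with a, b > 1 the mode is (a−1)/(a+b−2) = 5/20 ≈ 0.2500.

p̂_MAP = 0.2500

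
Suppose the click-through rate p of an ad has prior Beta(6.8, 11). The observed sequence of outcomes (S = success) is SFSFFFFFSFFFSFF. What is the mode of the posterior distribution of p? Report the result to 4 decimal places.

Prior: Beta(6.8, 11).
Data: 4 successes in 15 trials (from the sequence). The binomial likelihood contributes p^4(1−p)^11, so the posterior is Beta(6.8+4, 11+11) = Beta(10.8, 22).
For Beta(a, b) with a, b > 1 the mode is (a−1)/(a+b−2) = 9.8/30.8 ≈ 0.3182.

p̂_MAP = 0.3182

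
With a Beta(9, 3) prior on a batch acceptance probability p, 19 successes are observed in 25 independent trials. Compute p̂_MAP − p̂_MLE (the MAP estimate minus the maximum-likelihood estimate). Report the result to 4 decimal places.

MAP − MLE = 0.0114

Posterior is Beta(28, 9); MAP = (28−1)/(37−2) = 27/35 ≈ 0.77143.
MLE ignores the prior: p̂_MLE = k/n = 19/25 ≈ 0.76000.
Difference = 27/35 − 19/25 = 2/175 ≈ 0.0114.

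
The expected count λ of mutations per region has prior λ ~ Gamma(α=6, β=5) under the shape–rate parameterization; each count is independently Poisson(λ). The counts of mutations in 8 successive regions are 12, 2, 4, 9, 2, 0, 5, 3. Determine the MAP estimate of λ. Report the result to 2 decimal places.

λ̂_MAP = 3.23

Σxᵢ = 12+2+4+9+2+0+5+3 = 37, with n = 8.
Posterior ∝ λ^5e^(−5λ) · λ^37e^(−8λ) = λ^42e^(−13λ), i.e. Gamma(shape=43, rate=13).
The mode of a Gamma(a, b) with a ≥ 1 (shape–rate) is (a−1)/b = 42/13 ≈ 3.23.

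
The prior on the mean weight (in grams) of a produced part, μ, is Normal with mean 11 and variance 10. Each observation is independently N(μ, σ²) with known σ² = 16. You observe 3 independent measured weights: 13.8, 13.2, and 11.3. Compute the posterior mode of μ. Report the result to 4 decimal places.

n = 3; x̄ = (13.8 + 13.2 + 11.3)/3 = 38.3/3 = 383/30 ≈ 12.7667.
For a Normal prior and Normal likelihood with known variance, the posterior is Normal; its mode equals its mean, the precision-weighted average.
Prior precision 1/σ₀² = 1/10 = 0.1; data precision n/σ² = 3/16 = 0.1875.
μ̂ = (0.1·11 + 0.1875·(383/30)) / (0.1 + 0.1875) = 3.49375/0.2875 = 559/46 ≈ 12.1522.

μ̂_MAP = 12.1522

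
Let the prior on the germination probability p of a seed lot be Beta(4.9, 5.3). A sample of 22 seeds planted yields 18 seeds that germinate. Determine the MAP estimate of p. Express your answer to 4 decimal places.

Prior: Beta(4.9, 5.3).
Data: 18 successes in 22 trials. The binomial likelihood contributes p^18(1−p)^4, so the posterior is Beta(4.9+18, 5.3+4) = Beta(22.9, 9.3).
For Beta(a, b) with a, b > 1 the mode is (a−1)/(a+b−2) = 21.9/30.2 ≈ 0.7252.

p̂_MAP = 0.7252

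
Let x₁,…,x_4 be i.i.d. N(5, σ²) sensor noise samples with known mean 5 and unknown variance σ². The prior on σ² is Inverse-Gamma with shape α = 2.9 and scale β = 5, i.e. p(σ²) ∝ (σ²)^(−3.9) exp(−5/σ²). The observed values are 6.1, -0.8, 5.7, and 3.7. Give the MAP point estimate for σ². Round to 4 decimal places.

σ̂²_MAP = 3.9856

Sum of squared deviations about the known mean: SS = (6.1−5)² + (-0.8−5)² + (5.7−5)² + (3.7−5)² = 37.03.
The Normal likelihood contributes (σ²)^(−n/2) exp(−SS/(2σ²)), so the posterior is Inverse-Gamma(α + n/2, β + SS/2) = Inverse-Gamma(4.9, 23.515).
The mode of Inverse-Gamma(a, b) is b/(a+1) = 23.515/5.9 ≈ 3.9856.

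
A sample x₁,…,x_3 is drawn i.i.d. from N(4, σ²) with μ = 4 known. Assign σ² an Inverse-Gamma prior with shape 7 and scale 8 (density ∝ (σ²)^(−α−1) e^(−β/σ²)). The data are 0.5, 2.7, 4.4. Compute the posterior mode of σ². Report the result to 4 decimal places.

Sum of squared deviations about the known mean: SS = (0.5−4)² + (2.7−4)² + (4.4−4)² = 14.1.
The Normal likelihood contributes (σ²)^(−n/2) exp(−SS/(2σ²)), so the posterior is Inverse-Gamma(α + n/2, β + SS/2) = Inverse-Gamma(8.5, 15.05).
The mode of Inverse-Gamma(a, b) is b/(a+1) = 15.05/9.5 ≈ 1.5842.

σ̂²_MAP = 1.5842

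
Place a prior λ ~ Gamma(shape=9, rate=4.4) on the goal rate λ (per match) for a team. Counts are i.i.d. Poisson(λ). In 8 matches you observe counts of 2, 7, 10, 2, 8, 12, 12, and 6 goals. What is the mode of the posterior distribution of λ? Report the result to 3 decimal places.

Σxᵢ = 2+7+10+2+8+12+12+6 = 59, with n = 8.
Posterior ∝ λ^8e^(−4.4λ) · λ^59e^(−8λ) = λ^67e^(−12.4λ), i.e. Gamma(shape=68, rate=12.4).
The mode of a Gamma(a, b) with a ≥ 1 (shape–rate) is (a−1)/b = 67/12.4 ≈ 5.403.

λ̂_MAP = 5.403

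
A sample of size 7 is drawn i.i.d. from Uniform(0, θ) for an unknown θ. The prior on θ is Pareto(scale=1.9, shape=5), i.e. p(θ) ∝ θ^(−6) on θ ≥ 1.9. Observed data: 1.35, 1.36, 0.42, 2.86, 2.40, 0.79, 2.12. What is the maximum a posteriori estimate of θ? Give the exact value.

The Uniform(0, θ) likelihood is θ^(−n) for θ ≥ max(xᵢ), zero otherwise. Here max(xᵢ) = 2.86.
Posterior ∝ θ^(−6) · θ^(−7) = θ^(−13) on θ ≥ max(1.9, 2.86) = 2.86.
This density is strictly decreasing in θ, so the posterior mode lies at the lower boundary of the support.

θ̂_MAP = 2.86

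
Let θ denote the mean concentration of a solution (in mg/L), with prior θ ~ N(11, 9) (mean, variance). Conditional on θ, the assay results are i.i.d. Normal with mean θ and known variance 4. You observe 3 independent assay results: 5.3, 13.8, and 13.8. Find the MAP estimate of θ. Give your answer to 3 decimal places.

n = 3; x̄ = (5.3 + 13.8 + 13.8)/3 = 32.9/3 = 329/30 ≈ 10.9667.
For a Normal prior and Normal likelihood with known variance, the posterior is Normal; its mode equals its mean, the precision-weighted average.
Prior precision 1/σ₀² = 1/9; data precision n/σ² = 3/4 = 0.75.
θ̂ = ((1/9)·11 + 0.75·(329/30)) / (1/9 + 0.75) = (3401/360)/(31/36) = 3401/310 ≈ 10.971.

θ̂_MAP = 10.971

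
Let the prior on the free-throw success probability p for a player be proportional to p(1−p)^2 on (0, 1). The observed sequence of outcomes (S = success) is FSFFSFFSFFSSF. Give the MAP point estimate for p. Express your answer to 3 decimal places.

p̂_MAP = 0.375

The prior density ∝ p(1−p)^2 is the kernel of Beta(2, 3).
Data: 5 successes in 13 trials (from the sequence). The binomial likelihood contributes p^5(1−p)^8, so the posterior is Beta(2+5, 3+8) = Beta(7, 11).
For Beta(a, b) with a, b > 1 the mode is (a−1)/(a+b−2) = 6/16 ≈ 0.375.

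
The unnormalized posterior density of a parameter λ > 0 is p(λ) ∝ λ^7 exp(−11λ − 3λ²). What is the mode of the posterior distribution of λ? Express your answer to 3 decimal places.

ℓ'(λ) = 7/λ − 11 − 6λ. Setting this to zero and multiplying by λ: 6λ² + 11λ − 7 = 0.
λ = (−11 + √(11² + 4·6·7)) / (2·6) = (−11 + √289) / 12 = (−11 + 17)/12 = 1/2.
ℓ''(λ) = −7/λ² − 6 < 0, confirming a maximum.

λ̂_MAP = 0.500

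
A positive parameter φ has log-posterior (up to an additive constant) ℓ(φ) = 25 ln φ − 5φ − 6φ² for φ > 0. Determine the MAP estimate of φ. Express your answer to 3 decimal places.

ℓ'(φ) = 25/φ − 5 − 12φ. Setting this to zero and multiplying by φ: 12φ² + 5φ − 25 = 0.
φ = (−5 + √(5² + 4·12·25)) / (2·12) = (−5 + √1225) / 24 = (−5 + 35)/24 = 5/4.
ℓ''(φ) = −25/φ² − 12 < 0, confirming a maximum.

φ̂_MAP = 1.250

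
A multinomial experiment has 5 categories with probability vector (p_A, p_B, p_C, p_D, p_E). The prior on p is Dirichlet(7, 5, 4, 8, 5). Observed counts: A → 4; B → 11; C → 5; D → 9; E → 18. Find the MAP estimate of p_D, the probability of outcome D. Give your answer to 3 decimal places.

The posterior is Dirichlet(αᵢ + nᵢ) = Dirichlet(11, 16, 9, 17, 23).
For a Dirichlet(a₁,…,a_K) with all aᵢ > 1, the mode has j-th component (aⱼ − 1)/(Σaᵢ − K).
Here Σaᵢ = 76 and K = 5, so p_D = (17 − 1)/(76 − 5) = 16/71 ≈ 0.225.

MAP estimate of p_D = 0.225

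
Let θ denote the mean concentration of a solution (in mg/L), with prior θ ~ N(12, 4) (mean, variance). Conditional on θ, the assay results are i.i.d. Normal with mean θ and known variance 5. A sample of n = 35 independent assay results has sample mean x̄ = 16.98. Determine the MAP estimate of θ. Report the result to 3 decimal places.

n = 35, x̄ = 16.98.
For a Normal prior and Normal likelihood with known variance, the posterior is Normal; its mode equals its mean, the precision-weighted average.
Prior precision 1/σ₀² = 1/4 = 0.25; data precision n/σ² = 35/5 = 7.
θ̂ = (0.25·12 + 7·16.98) / (0.25 + 7) = 121.86/7.25 = 12186/725 ≈ 16.808.

θ̂_MAP = 16.808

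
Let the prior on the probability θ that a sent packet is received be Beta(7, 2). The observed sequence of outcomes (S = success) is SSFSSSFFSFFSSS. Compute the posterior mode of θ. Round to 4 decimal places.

θ̂_MAP = 0.7143

Prior: Beta(7, 2).
Data: 9 successes in 14 trials (from the sequence). The binomial likelihood contributes θ^9(1−θ)^5, so the posterior is Beta(7+9, 2+5) = Beta(16, 7).
For Beta(a, b) with a, b > 1 the mode is (a−1)/(a+b−2) = 15/21 ≈ 0.7143.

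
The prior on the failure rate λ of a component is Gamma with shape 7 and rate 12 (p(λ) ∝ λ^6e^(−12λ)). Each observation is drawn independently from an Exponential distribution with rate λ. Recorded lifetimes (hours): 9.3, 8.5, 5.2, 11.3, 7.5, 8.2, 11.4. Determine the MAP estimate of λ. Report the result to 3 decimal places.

The Exponential(rate=λ) likelihood is ∝ λ^n e^(−λΣtᵢ). Here n = 7 and Σtᵢ = 9.3 + 8.5 + 5.2 + 11.3 + 7.5 + 8.2 + 11.4 = 61.4.
Posterior ∝ λ^6e^(−12λ) · λ^7e^(−61.4λ) = λ^13e^(−73.4λ), i.e. Gamma(14, 73.4).
Mode = (a−1)/b = 13/73.4 ≈ 0.177.

λ̂_MAP = 0.177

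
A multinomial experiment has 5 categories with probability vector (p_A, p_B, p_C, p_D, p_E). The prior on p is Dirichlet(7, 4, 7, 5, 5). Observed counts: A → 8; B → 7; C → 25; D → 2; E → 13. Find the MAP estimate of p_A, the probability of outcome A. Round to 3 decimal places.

The posterior is Dirichlet(αᵢ + nᵢ) = Dirichlet(15, 11, 32, 7, 18).
For a Dirichlet(a₁,…,a_K) with all aᵢ > 1, the mode has j-th component (aⱼ − 1)/(Σaᵢ − K).
Here Σaᵢ = 83 and K = 5, so p_A = (15 − 1)/(83 − 5) = 14/78 ≈ 0.179.

MAP estimate of p_A = 0.179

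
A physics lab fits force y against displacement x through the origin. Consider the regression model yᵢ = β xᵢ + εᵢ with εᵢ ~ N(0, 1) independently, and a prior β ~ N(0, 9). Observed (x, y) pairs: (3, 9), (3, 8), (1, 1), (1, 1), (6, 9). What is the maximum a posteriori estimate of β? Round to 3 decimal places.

β̂_MAP = 1.907

log p(β | y) = −Σ(yᵢ − βxᵢ)²/(2·1) − β²/(2·9) + const.
Setting the derivative to zero: Σxᵢ(yᵢ − βxᵢ)/1 − β/9 = 0, so β = Σxᵢyᵢ / (Σxᵢ² + σ²/τ²).
Σxᵢyᵢ = 3·9 + 3·8 + 1·1 + 1·1 + 6·9 = 107; Σxᵢ² = 56; σ²/τ² = 1/9.
β̂_MAP = 107 / (56 + 1/9) = 107/(505/9) = 963/505 ≈ 1.907.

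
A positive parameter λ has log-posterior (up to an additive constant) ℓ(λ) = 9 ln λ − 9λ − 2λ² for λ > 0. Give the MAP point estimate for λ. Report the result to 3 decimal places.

λ̂_MAP = 0.750

ℓ'(λ) = 9/λ − 9 − 4λ. Setting this to zero and multiplying by λ: 4λ² + 9λ − 9 = 0.
λ = (−9 + √(9² + 4·4·9)) / (2·4) = (−9 + √225) / 8 = (−9 + 15)/8 = 3/4.
ℓ''(λ) = −9/λ² − 4 < 0, confirming a maximum.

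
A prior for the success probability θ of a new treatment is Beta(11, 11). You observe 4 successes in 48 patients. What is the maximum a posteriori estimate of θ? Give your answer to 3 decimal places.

Prior: Beta(11, 11).
Data: 4 successes in 48 trials. The binomial likelihood contributes θ^4(1−θ)^44, so the posterior is Beta(11+4, 11+44) = Beta(15, 55).
For Beta(a, b) with a, b > 1 the mode is (a−1)/(a+b−2) = 14/68 ≈ 0.206.

θ̂_MAP = 0.206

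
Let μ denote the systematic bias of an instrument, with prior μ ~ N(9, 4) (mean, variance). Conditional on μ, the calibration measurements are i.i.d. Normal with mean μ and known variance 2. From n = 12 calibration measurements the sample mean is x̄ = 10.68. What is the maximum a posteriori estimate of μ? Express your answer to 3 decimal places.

n = 12, x̄ = 10.68.
For a Normal prior and Normal likelihood with known variance, the posterior is Normal; its mode equals its mean, the precision-weighted average.
Prior precision 1/σ₀² = 1/4 = 0.25; data precision n/σ² = 12/2 = 6.
μ̂ = (0.25·9 + 6·10.68) / (0.25 + 6) = 66.33/6.25 = 10.6128 ≈ 10.613.

μ̂_MAP = 10.613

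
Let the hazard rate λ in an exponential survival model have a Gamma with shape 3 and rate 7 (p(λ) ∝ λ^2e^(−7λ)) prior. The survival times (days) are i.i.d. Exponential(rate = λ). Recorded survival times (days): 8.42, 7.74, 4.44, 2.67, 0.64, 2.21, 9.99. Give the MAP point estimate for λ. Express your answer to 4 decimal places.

λ̂_MAP = 0.2088

The Exponential(rate=λ) likelihood is ∝ λ^n e^(−λΣtᵢ). Here n = 7 and Σtᵢ = 8.42 + 7.74 + 4.44 + 2.67 + 0.64 + 2.21 + 9.99 = 36.11.
Posterior ∝ λ^2e^(−7λ) · λ^7e^(−36.11λ) = λ^9e^(−43.11λ), i.e. Gamma(10, 43.11).
Mode = (a−1)/b = 9/43.11 ≈ 0.2088.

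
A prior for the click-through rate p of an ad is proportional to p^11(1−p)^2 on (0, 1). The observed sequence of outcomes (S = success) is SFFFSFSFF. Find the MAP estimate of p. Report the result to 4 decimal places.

The prior density ∝ p^11(1−p)^2 is the kernel of Beta(12, 3).
Data: 3 successes in 9 trials (from the sequence). The binomial likelihood contributes p^3(1−p)^6, so the posterior is Beta(12+3, 3+6) = Beta(15, 9).
For Beta(a, b) with a, b > 1 the mode is (a−1)/(a+b−2) = 14/22 ≈ 0.6364.

p̂_MAP = 0.6364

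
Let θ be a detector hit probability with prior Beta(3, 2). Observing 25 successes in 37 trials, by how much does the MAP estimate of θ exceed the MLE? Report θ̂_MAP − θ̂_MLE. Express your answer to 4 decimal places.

MAP − MLE = -0.0007

Posterior is Beta(28, 14); MAP = (28−1)/(42−2) = 27/40 ≈ 0.67500.
MLE ignores the prior: θ̂_MLE = k/n = 25/37 ≈ 0.67568.
Difference = 27/40 − 25/37 = -1/1480 ≈ -0.0007.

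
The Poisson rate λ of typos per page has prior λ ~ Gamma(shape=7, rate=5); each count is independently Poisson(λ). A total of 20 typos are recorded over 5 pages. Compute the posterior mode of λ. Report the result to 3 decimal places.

Σxᵢ = 20, n = 5.
Posterior ∝ λ^6e^(−5λ) · λ^20e^(−5λ) = λ^26e^(−10λ), i.e. Gamma(shape=27, rate=10).
The mode of a Gamma(a, b) with a ≥ 1 (shape–rate) is (a−1)/b = 26/10 ≈ 2.600.

λ̂_MAP = 2.600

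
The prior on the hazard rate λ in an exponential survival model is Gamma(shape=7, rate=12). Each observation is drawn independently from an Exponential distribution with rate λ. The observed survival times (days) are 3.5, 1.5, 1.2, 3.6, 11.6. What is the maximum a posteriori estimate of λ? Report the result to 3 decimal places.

The Exponential(rate=λ) likelihood is ∝ λ^n e^(−λΣtᵢ). Here n = 5 and Σtᵢ = 3.5 + 1.5 + 1.2 + 3.6 + 11.6 = 21.4.
Posterior ∝ λ^6e^(−12λ) · λ^5e^(−21.4λ) = λ^11e^(−33.4λ), i.e. Gamma(12, 33.4).
Mode = (a−1)/b = 11/33.4 ≈ 0.329.

λ̂_MAP = 0.329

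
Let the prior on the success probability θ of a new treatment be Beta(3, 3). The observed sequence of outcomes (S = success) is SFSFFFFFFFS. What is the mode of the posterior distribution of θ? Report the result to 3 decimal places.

θ̂_MAP = 0.333

Prior: Beta(3, 3).
Data: 3 successes in 11 trials (from the sequence). The binomial likelihood contributes θ^3(1−θ)^8, so the posterior is Beta(3+3, 3+8) = Beta(6, 11).
For Beta(a, b) with a, b > 1 the mode is (a−1)/(a+b−2) = 5/15 ≈ 0.333.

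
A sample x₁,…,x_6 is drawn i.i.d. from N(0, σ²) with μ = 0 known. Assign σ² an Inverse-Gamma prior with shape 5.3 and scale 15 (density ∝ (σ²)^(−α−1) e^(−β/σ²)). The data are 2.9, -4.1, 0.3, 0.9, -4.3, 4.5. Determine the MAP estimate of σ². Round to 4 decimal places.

σ̂²_MAP = 5.1000

Sum of squared deviations about the known mean: SS = (2.9−0)² + (-4.1−0)² + (0.3−0)² + (0.9−0)² + (-4.3−0)² + (4.5−0)² = 64.86.
The Normal likelihood contributes (σ²)^(−n/2) exp(−SS/(2σ²)), so the posterior is Inverse-Gamma(α + n/2, β + SS/2) = Inverse-Gamma(8.3, 47.43).
The mode of Inverse-Gamma(a, b) is b/(a+1) = 47.43/9.3 ≈ 5.1000.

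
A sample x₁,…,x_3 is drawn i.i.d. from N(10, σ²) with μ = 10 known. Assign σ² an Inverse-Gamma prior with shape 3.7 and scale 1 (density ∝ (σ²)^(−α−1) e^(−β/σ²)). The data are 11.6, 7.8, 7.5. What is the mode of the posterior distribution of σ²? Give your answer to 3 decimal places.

Sum of squared deviations about the known mean: SS = (11.6−10)² + (7.8−10)² + (7.5−10)² = 13.65.
The Normal likelihood contributes (σ²)^(−n/2) exp(−SS/(2σ²)), so the posterior is Inverse-Gamma(α + n/2, β + SS/2) = Inverse-Gamma(5.2, 7.825).
The mode of Inverse-Gamma(a, b) is b/(a+1) = 7.825/6.2 ≈ 1.262.

σ̂²_MAP = 1.262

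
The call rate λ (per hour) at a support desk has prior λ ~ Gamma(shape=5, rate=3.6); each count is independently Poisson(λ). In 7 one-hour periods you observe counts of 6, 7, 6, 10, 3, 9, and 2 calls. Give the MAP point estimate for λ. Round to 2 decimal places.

λ̂_MAP = 4.43

Σxᵢ = 6+7+6+10+3+9+2 = 43, with n = 7.
Posterior ∝ λ^4e^(−3.6λ) · λ^43e^(−7λ) = λ^47e^(−10.6λ), i.e. Gamma(shape=48, rate=10.6).
The mode of a Gamma(a, b) with a ≥ 1 (shape–rate) is (a−1)/b = 47/10.6 ≈ 4.43.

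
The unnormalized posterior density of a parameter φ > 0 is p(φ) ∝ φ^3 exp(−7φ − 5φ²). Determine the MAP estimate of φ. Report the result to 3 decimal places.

φ̂_MAP = 0.300

ℓ'(φ) = 3/φ − 7 − 10φ. Setting this to zero and multiplying by φ: 10φ² + 7φ − 3 = 0.
φ = (−7 + √(7² + 4·10·3)) / (2·10) = (−7 + √169) / 20 = (−7 + 13)/20 = 3/10.
ℓ''(φ) = −3/φ² − 10 < 0, confirming a maximum.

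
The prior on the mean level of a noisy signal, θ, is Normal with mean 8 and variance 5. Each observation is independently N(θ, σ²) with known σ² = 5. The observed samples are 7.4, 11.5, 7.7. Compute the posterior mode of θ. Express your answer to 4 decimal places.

θ̂_MAP = 8.6500

n = 3; x̄ = (7.4 + 11.5 + 7.7)/3 = 26.6/3 = 133/15 ≈ 8.8667.
For a Normal prior and Normal likelihood with known variance, the posterior is Normal; its mode equals its mean, the precision-weighted average.
Prior precision 1/σ₀² = 1/5 = 0.2; data precision n/σ² = 3/5 = 0.6.
θ̂ = (0.2·8 + 0.6·(133/15)) / (0.2 + 0.6) = 6.92/0.8 = 8.6500.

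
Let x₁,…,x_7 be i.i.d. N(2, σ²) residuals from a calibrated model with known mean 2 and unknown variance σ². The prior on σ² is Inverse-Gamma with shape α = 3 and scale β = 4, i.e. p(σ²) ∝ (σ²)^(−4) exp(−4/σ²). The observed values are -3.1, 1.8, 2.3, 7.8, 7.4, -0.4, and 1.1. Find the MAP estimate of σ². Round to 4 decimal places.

σ̂²_MAP = 6.9007

Sum of squared deviations about the known mean: SS = (-3.1−2)² + (1.8−2)² + (2.3−2)² + (7.8−2)² + (7.4−2)² + (-0.4−2)² + (1.1−2)² = 95.51.
The Normal likelihood contributes (σ²)^(−n/2) exp(−SS/(2σ²)), so the posterior is Inverse-Gamma(α + n/2, β + SS/2) = Inverse-Gamma(6.5, 51.755).
The mode of Inverse-Gamma(a, b) is b/(a+1) = 51.755/7.5 ≈ 6.9007.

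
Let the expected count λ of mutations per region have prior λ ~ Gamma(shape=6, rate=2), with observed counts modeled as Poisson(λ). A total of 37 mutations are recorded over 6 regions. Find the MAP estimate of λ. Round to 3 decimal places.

Σxᵢ = 37, n = 6.
Posterior ∝ λ^5e^(−2λ) · λ^37e^(−6λ) = λ^42e^(−8λ), i.e. Gamma(shape=43, rate=8).
The mode of a Gamma(a, b) with a ≥ 1 (shape–rate) is (a−1)/b = 42/8 ≈ 5.250.

λ̂_MAP = 5.250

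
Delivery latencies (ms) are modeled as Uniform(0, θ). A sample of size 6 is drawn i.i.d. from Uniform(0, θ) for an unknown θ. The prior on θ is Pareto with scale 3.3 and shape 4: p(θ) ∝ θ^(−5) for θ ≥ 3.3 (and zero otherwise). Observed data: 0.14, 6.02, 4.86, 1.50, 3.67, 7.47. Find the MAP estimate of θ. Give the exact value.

θ̂_MAP = 7.47

The Uniform(0, θ) likelihood is θ^(−n) for θ ≥ max(xᵢ), zero otherwise. Here max(xᵢ) = 7.47.
Posterior ∝ θ^(−5) · θ^(−6) = θ^(−11) on θ ≥ max(3.3, 7.47) = 7.47.
This density is strictly decreasing in θ, so the posterior mode lies at the lower boundary of the support.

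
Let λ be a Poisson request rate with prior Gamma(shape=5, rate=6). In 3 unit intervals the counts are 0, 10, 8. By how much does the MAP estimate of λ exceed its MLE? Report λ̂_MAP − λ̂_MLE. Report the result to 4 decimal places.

Σxᵢ = 18. Posterior is Gamma(23, 9); MAP = (23−1)/9 = 22/9 ≈ 2.44444.
MLE = x̄ = 18/3 ≈ 6.00000.
Difference = 22/9 − 18/3 = -32/9 ≈ -3.5556.

MAP − MLE = -3.5556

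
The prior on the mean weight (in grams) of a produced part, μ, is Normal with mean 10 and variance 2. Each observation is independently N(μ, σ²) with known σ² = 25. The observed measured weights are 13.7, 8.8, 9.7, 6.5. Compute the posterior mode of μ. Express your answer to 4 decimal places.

μ̂_MAP = 9.9212

n = 4; x̄ = (13.7 + 8.8 + 9.7 + 6.5)/4 = 38.7/4 = 9.675.
For a Normal prior and Normal likelihood with known variance, the posterior is Normal; its mode equals its mean, the precision-weighted average.
Prior precision 1/σ₀² = 1/2 = 0.5; data precision n/σ² = 4/25 = 0.16.
μ̂ = (0.5·10 + 0.16·9.675) / (0.5 + 0.16) = 6.548/0.66 = 1637/165 ≈ 9.9212.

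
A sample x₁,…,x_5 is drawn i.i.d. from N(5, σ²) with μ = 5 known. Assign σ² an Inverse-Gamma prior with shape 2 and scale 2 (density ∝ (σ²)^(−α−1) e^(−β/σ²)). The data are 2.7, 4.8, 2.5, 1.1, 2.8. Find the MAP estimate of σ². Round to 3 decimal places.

Sum of squared deviations about the known mean: SS = (2.7−5)² + (4.8−5)² + (2.5−5)² + (1.1−5)² + (2.8−5)² = 31.63.
The Normal likelihood contributes (σ²)^(−n/2) exp(−SS/(2σ²)), so the posterior is Inverse-Gamma(α + n/2, β + SS/2) = Inverse-Gamma(4.5, 17.815).
The mode of Inverse-Gamma(a, b) is b/(a+1) = 17.815/5.5 ≈ 3.239.

σ̂²_MAP = 3.239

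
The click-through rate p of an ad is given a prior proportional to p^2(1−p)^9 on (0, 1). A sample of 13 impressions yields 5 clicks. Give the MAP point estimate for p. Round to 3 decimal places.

p̂_MAP = 0.292

The prior density ∝ p^2(1−p)^9 is the kernel of Beta(3, 10).
Data: 5 successes in 13 trials. The binomial likelihood contributes p^5(1−p)^8, so the posterior is Beta(3+5, 10+8) = Beta(8, 18).
For Beta(a, b) with a, b > 1 the mode is (a−1)/(a+b−2) = 7/24 ≈ 0.292.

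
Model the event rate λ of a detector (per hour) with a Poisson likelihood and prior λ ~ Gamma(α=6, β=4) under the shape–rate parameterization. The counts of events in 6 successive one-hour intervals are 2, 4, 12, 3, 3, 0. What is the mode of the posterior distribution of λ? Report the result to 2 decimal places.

Σxᵢ = 2+4+12+3+3+0 = 24, with n = 6.
Posterior ∝ λ^5e^(−4λ) · λ^24e^(−6λ) = λ^29e^(−10λ), i.e. Gamma(shape=30, rate=10).
The mode of a Gamma(a, b) with a ≥ 1 (shape–rate) is (a−1)/b = 29/10 ≈ 2.90.

λ̂_MAP = 2.90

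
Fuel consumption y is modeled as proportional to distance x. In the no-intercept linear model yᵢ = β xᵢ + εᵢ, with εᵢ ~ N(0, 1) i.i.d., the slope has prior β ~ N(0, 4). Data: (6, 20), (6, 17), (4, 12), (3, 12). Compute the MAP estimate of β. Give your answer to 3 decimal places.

β̂_MAP = 3.147

log p(β | y) = −Σ(yᵢ − βxᵢ)²/(2·1) − β²/(2·4) + const.
Setting the derivative to zero: Σxᵢ(yᵢ − βxᵢ)/1 − β/4 = 0, so β = Σxᵢyᵢ / (Σxᵢ² + σ²/τ²).
Σxᵢyᵢ = 6·20 + 6·17 + 4·12 + 3·12 = 306; Σxᵢ² = 97; σ²/τ² = 0.25.
β̂_MAP = 306 / (97 + 0.25) = 306/97.25 ≈ 3.147.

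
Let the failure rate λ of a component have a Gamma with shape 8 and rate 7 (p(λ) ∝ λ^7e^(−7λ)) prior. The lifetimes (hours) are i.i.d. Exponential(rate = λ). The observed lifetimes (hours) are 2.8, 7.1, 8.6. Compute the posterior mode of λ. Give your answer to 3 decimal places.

λ̂_MAP = 0.392

The Exponential(rate=λ) likelihood is ∝ λ^n e^(−λΣtᵢ). Here n = 3 and Σtᵢ = 2.8 + 7.1 + 8.6 = 18.5.
Posterior ∝ λ^7e^(−7λ) · λ^3e^(−18.5λ) = λ^10e^(−25.5λ), i.e. Gamma(11, 25.5).
Mode = (a−1)/b = 10/25.5 ≈ 0.392.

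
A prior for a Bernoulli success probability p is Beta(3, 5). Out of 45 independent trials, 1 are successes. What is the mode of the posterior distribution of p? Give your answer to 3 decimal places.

Prior: Beta(3, 5).
Data: 1 success in 45 trials. The binomial likelihood contributes p(1−p)^44, so the posterior is Beta(3+1, 5+44) = Beta(4, 49).
For Beta(a, b) with a, b > 1 the mode is (a−1)/(a+b−2) = 3/51 ≈ 0.059.

p̂_MAP = 0.059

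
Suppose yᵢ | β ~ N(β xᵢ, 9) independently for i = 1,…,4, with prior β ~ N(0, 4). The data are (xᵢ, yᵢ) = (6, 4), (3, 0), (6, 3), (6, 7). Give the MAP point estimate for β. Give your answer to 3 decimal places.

β̂_MAP = 0.704

log p(β | y) = −Σ(yᵢ − βxᵢ)²/(2·9) − β²/(2·4) + const.
Setting the derivative to zero: Σxᵢ(yᵢ − βxᵢ)/9 − β/4 = 0, so β = Σxᵢyᵢ / (Σxᵢ² + σ²/τ²).
Σxᵢyᵢ = 6·4 + 3·0 + 6·3 + 6·7 = 84; Σxᵢ² = 117; σ²/τ² = 2.25.
β̂_MAP = 84 / (117 + 2.25) = 84/119.25 ≈ 0.704.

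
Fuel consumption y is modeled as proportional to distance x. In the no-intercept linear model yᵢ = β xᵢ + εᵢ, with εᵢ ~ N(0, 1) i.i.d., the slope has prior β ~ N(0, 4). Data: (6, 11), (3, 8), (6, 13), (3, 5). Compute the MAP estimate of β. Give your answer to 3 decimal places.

log p(β | y) = −Σ(yᵢ − βxᵢ)²/(2·1) − β²/(2·4) + const.
Setting the derivative to zero: Σxᵢ(yᵢ − βxᵢ)/1 − β/4 = 0, so β = Σxᵢyᵢ / (Σxᵢ² + σ²/τ²).
Σxᵢyᵢ = 6·11 + 3·8 + 6·13 + 3·5 = 183; Σxᵢ² = 90; σ²/τ² = 0.25.
β̂_MAP = 183 / (90 + 0.25) = 183/90.25 ≈ 2.028.

β̂_MAP = 2.028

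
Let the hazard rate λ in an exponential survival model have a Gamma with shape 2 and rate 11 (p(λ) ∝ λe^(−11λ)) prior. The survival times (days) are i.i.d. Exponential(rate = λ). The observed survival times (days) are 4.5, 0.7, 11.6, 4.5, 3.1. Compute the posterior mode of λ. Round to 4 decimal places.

λ̂_MAP = 0.1695

The Exponential(rate=λ) likelihood is ∝ λ^n e^(−λΣtᵢ). Here n = 5 and Σtᵢ = 4.5 + 0.7 + 11.6 + 4.5 + 3.1 = 24.4.
Posterior ∝ λe^(−11λ) · λ^5e^(−24.4λ) = λ^6e^(−35.4λ), i.e. Gamma(7, 35.4).
Mode = (a−1)/b = 6/35.4 ≈ 0.1695.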